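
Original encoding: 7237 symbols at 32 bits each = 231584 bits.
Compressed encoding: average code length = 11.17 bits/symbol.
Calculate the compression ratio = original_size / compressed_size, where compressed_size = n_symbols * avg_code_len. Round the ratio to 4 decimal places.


original_size = n_symbols * orig_bits = 7237 * 32 = 231584 bits
compressed_size = n_symbols * avg_code_len = 7237 * 11.17 = 80837.29 bits
ratio = original_size / compressed_size = 231584 / 80837.29 = 2.8648

Compression ratio = 2.8648


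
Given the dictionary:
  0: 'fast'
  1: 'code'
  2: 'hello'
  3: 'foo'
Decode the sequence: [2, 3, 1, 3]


Look up each index in the dictionary:
  2 -> 'hello'
  3 -> 'foo'
  1 -> 'code'
  3 -> 'foo'

Decoded: "hello foo code foo"


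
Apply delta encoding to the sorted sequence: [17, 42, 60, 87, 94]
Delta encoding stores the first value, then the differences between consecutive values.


First value: 17
Deltas:
  42 - 17 = 25
  60 - 42 = 18
  87 - 60 = 27
  94 - 87 = 7


Delta encoded: [17, 25, 18, 27, 7]


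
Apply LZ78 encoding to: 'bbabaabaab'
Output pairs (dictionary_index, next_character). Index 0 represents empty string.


LZ78 encoding steps:
Dictionary: {0: ''}
Step 1: w='' (idx 0), next='b' -> output (0, 'b'), add 'b' as idx 1
Step 2: w='b' (idx 1), next='a' -> output (1, 'a'), add 'ba' as idx 2
Step 3: w='ba' (idx 2), next='a' -> output (2, 'a'), add 'baa' as idx 3
Step 4: w='baa' (idx 3), next='b' -> output (3, 'b'), add 'baab' as idx 4


Encoded: [(0, 'b'), (1, 'a'), (2, 'a'), (3, 'b')]


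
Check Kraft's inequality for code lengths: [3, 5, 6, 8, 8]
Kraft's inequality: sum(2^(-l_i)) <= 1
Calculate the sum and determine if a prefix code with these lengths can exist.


Sum = 2^(-3) + 2^(-5) + 2^(-6) + 2^(-8) + 2^(-8)
    = 0.125 + 0.03125 + 0.015625 + 0.00390625 + 0.00390625
    = 46/256 = 0.1796875
Since 0.1796875 <= 1, Kraft's inequality IS satisfied.
A prefix code with these lengths CAN exist.

Kraft sum = 0.1796875. Satisfied.


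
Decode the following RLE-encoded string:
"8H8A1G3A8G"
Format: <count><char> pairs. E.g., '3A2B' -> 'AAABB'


Expanding each <count><char> pair:
  8H -> 'HHHHHHHH'
  8A -> 'AAAAAAAA'
  1G -> 'G'
  3A -> 'AAA'
  8G -> 'GGGGGGGG'

Decoded = HHHHHHHHAAAAAAAAGAAAGGGGGGGG


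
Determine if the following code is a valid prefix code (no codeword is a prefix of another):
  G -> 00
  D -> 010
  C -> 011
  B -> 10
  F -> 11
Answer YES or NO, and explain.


Checking each pair (does one codeword prefix another?):
  G='00' vs D='010': no prefix
  G='00' vs C='011': no prefix
  G='00' vs B='10': no prefix
  G='00' vs F='11': no prefix
  D='010' vs G='00': no prefix
  D='010' vs C='011': no prefix
  D='010' vs B='10': no prefix
  D='010' vs F='11': no prefix
  C='011' vs G='00': no prefix
  C='011' vs D='010': no prefix
  C='011' vs B='10': no prefix
  C='011' vs F='11': no prefix
  B='10' vs G='00': no prefix
  B='10' vs D='010': no prefix
  B='10' vs C='011': no prefix
  B='10' vs F='11': no prefix
  F='11' vs G='00': no prefix
  F='11' vs D='010': no prefix
  F='11' vs C='011': no prefix
  F='11' vs B='10': no prefix
No violation found over all pairs.

YES -- this is a valid prefix code. No codeword is a prefix of any other codeword.


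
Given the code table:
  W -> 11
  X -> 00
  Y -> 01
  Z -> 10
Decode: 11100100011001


Decoding:
11 -> W
10 -> Z
01 -> Y
00 -> X
01 -> Y
10 -> Z
01 -> Y


Result: WZYXYZY


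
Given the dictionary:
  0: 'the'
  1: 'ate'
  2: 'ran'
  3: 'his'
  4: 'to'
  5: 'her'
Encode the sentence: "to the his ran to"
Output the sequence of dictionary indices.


Look up each word in the dictionary:
  'to' -> 4
  'the' -> 0
  'his' -> 3
  'ran' -> 2
  'to' -> 4

Encoded: [4, 0, 3, 2, 4]


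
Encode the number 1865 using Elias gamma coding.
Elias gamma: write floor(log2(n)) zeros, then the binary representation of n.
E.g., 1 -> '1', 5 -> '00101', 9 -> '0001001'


num_bits = floor(log2(1865)) + 1 = 11
leading_zeros = num_bits - 1 = 10
binary(1865) = 11101001001

Elias gamma(1865) = '0000000000' + '11101001001' = 000000000011101001001 (21 bits)


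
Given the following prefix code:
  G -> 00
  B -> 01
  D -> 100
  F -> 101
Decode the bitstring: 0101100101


Decoding step by step:
Bits 01 -> B
Bits 01 -> B
Bits 100 -> D
Bits 101 -> F


Decoded message: BBDF


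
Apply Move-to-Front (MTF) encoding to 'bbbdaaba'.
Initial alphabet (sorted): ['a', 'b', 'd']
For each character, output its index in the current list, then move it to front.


MTF encoding:
'b': index 1 in ['a', 'b', 'd'] -> ['b', 'a', 'd']
'b': index 0 in ['b', 'a', 'd'] -> ['b', 'a', 'd']
'b': index 0 in ['b', 'a', 'd'] -> ['b', 'a', 'd']
'd': index 2 in ['b', 'a', 'd'] -> ['d', 'b', 'a']
'a': index 2 in ['d', 'b', 'a'] -> ['a', 'd', 'b']
'a': index 0 in ['a', 'd', 'b'] -> ['a', 'd', 'b']
'b': index 2 in ['a', 'd', 'b'] -> ['b', 'a', 'd']
'a': index 1 in ['b', 'a', 'd'] -> ['a', 'b', 'd']


Output: [1, 0, 0, 2, 2, 0, 2, 1]


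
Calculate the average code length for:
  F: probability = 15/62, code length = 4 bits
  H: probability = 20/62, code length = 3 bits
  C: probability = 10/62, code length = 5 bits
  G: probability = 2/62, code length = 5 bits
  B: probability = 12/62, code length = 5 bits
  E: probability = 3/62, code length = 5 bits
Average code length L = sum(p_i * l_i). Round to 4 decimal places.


Weighted contributions p_i * l_i:
  F: (15/62) * 4 = 60/62
  H: (20/62) * 3 = 60/62
  C: (10/62) * 5 = 50/62
  G: (2/62) * 5 = 10/62
  B: (12/62) * 5 = 60/62
  E: (3/62) * 5 = 15/62
Sum = (60 + 60 + 50 + 10 + 60 + 15)/62 = 255/62

L = 255/62 = 4.1129 bits/symbol


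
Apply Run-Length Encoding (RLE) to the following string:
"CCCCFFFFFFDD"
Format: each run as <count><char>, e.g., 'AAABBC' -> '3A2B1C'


Scanning runs left to right:
  i=0: run of 'C' x 4 -> '4C'
  i=4: run of 'F' x 6 -> '6F'
  i=10: run of 'D' x 2 -> '2D'

RLE = 4C6F2D


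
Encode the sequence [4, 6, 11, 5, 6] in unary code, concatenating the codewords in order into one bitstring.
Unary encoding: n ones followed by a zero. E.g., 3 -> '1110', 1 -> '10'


Encode each number as n ones followed by a terminating 0:
  4 -> 11110 (5 bits)
  6 -> 1111110 (7 bits)
  11 -> 111111111110 (12 bits)
  5 -> 111110 (6 bits)
  6 -> 1111110 (7 bits)
Total length = 5 + 7 + 12 + 6 + 7 = 37 bits.

Unary([4, 6, 11, 5, 6]) = 1111011111101111111111101111101111110 (37 bits)


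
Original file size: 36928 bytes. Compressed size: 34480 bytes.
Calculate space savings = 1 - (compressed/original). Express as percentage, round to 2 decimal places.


ratio = compressed/original = 34480/36928 = 0.933709
savings = 1 - ratio = 1 - 0.933709 = 0.066291
as a percentage: 0.066291 * 100 = 6.63%

Space savings = 1 - 34480/36928 = 6.63%


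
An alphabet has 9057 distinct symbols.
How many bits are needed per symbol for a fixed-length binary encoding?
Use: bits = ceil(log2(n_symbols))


log2(9057) = 13.1448
Bracket: 2^13 = 8192 < 9057 <= 2^14 = 16384
So ceil(log2(9057)) = 14

bits = ceil(log2(9057)) = ceil(13.1448) = 14 bits


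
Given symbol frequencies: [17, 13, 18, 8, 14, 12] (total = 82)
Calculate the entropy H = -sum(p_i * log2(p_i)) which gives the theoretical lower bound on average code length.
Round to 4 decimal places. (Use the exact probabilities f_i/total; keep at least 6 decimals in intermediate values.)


Per-symbol terms -p_i * log2(p_i) with p_i = f_i/82:
  p = 17/82 = 0.207317: log2(p) = -2.270089, -p*log2(p) = 0.470628
  p = 13/82 = 0.158537: log2(p) = -2.657112, -p*log2(p) = 0.421250
  p = 18/82 = 0.219512: log2(p) = -2.187627, -p*log2(p) = 0.480211
  p = 8/82 = 0.097561: log2(p) = -3.357552, -p*log2(p) = 0.327566
  p = 14/82 = 0.170732: log2(p) = -2.550197, -p*log2(p) = 0.435400
  p = 12/82 = 0.146341: log2(p) = -2.772590, -p*log2(p) = 0.405745
H = 0.470628 + 0.421250 + 0.480211 + 0.327566 + 0.435400 + 0.405745 = 2.540800

H = 2.5408 bits/symbol


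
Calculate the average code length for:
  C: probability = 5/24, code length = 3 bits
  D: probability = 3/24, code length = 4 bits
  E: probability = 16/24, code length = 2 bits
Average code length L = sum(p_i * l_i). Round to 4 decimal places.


Weighted contributions p_i * l_i:
  C: (5/24) * 3 = 15/24
  D: (3/24) * 4 = 12/24
  E: (16/24) * 2 = 32/24
Sum = (15 + 12 + 32)/24 = 59/24

L = 59/24 = 2.4583 bits/symbol


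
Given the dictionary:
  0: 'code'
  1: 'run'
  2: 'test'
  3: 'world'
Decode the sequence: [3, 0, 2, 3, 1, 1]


Look up each index in the dictionary:
  3 -> 'world'
  0 -> 'code'
  2 -> 'test'
  3 -> 'world'
  1 -> 'run'
  1 -> 'run'

Decoded: "world code test world run run"


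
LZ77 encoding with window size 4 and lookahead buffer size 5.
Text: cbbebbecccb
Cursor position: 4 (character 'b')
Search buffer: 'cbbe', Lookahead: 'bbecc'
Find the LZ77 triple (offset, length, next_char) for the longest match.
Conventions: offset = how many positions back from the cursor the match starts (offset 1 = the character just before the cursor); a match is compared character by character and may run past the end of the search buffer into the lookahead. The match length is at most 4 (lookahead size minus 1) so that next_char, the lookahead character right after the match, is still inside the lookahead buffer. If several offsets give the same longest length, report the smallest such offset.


Try each offset into the search buffer:
  offset=1 (pos 3, char 'e'): match length 0
  offset=2 (pos 2, char 'b'): match length 1
  offset=3 (pos 1, char 'b'): match length 3
  offset=4 (pos 0, char 'c'): match length 0
Longest match has length 3 at offset 3.
next_char = character at position 4 + 3 = 7 -> 'c'

Best match: offset=3, length=3 (matching 'bbe' starting at position 1)
LZ77 triple: (3, 3, 'c')


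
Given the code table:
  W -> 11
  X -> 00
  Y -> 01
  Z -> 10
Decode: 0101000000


Decoding:
01 -> Y
01 -> Y
00 -> X
00 -> X
00 -> X


Result: YYXXX


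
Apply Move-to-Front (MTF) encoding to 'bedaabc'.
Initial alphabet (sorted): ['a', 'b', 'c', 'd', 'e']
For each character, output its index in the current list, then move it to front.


MTF encoding:
'b': index 1 in ['a', 'b', 'c', 'd', 'e'] -> ['b', 'a', 'c', 'd', 'e']
'e': index 4 in ['b', 'a', 'c', 'd', 'e'] -> ['e', 'b', 'a', 'c', 'd']
'd': index 4 in ['e', 'b', 'a', 'c', 'd'] -> ['d', 'e', 'b', 'a', 'c']
'a': index 3 in ['d', 'e', 'b', 'a', 'c'] -> ['a', 'd', 'e', 'b', 'c']
'a': index 0 in ['a', 'd', 'e', 'b', 'c'] -> ['a', 'd', 'e', 'b', 'c']
'b': index 3 in ['a', 'd', 'e', 'b', 'c'] -> ['b', 'a', 'd', 'e', 'c']
'c': index 4 in ['b', 'a', 'd', 'e', 'c'] -> ['c', 'b', 'a', 'd', 'e']


Output: [1, 4, 4, 3, 0, 3, 4]


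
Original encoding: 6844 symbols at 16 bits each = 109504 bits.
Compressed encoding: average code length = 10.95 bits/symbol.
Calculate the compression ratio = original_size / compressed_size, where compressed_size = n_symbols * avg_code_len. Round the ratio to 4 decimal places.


original_size = n_symbols * orig_bits = 6844 * 16 = 109504 bits
compressed_size = n_symbols * avg_code_len = 6844 * 10.95 = 74941.8 bits
ratio = original_size / compressed_size = 109504 / 74941.8 = 1.4612

Compression ratio = 1.4612


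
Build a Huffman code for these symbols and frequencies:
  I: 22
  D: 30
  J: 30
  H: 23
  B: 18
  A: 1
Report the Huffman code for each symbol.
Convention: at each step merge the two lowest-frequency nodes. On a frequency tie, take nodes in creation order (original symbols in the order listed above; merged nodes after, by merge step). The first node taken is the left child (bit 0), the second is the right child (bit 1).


Huffman tree construction:
Step 1: Merge A(1) + B(18) = 19
Step 2: Merge (A+B)(19) + I(22) = 41
Step 3: Merge H(23) + D(30) = 53
Step 4: Merge J(30) + ((A+B)+I)(41) = 71
Step 5: Merge (H+D)(53) + (J+((A+B)+I))(71) = 124
Read each symbol's code off the tree from the root (left child = 0, right child = 1).

Codes:
  I: 111 (length 3)
  D: 01 (length 2)
  J: 10 (length 2)
  H: 00 (length 2)
  B: 1101 (length 4)
  A: 1100 (length 4)
Average code length: 308/124 = 2.4839 bits/symbol


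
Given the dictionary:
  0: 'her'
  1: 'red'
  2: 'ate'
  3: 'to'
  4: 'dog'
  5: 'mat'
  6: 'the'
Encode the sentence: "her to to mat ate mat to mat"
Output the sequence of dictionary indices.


Look up each word in the dictionary:
  'her' -> 0
  'to' -> 3
  'to' -> 3
  'mat' -> 5
  'ate' -> 2
  'mat' -> 5
  'to' -> 3
  'mat' -> 5

Encoded: [0, 3, 3, 5, 2, 5, 3, 5]


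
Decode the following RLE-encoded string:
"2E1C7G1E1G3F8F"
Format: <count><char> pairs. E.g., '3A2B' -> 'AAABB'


Expanding each <count><char> pair:
  2E -> 'EE'
  1C -> 'C'
  7G -> 'GGGGGGG'
  1E -> 'E'
  1G -> 'G'
  3F -> 'FFF'
  8F -> 'FFFFFFFF'

Decoded = EECGGGGGGGEGFFFFFFFFFFF


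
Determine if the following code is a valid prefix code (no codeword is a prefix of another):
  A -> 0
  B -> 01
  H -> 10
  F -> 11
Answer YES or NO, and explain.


Checking each pair (does one codeword prefix another?):
  A='0' vs B='01': prefix -- VIOLATION

NO -- this is NOT a valid prefix code. A (0) is a prefix of B (01).


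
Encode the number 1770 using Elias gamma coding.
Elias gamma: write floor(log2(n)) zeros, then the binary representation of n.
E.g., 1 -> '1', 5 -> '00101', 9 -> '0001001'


num_bits = floor(log2(1770)) + 1 = 11
leading_zeros = num_bits - 1 = 10
binary(1770) = 11011101010

Elias gamma(1770) = '0000000000' + '11011101010' = 000000000011011101010 (21 bits)


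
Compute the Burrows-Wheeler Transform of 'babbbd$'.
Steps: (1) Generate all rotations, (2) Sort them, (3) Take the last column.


Rotations (sorted):
  0: $babbbd -> last char: d
  1: abbbd$b -> last char: b
  2: babbbd$ -> last char: $
  3: bbbd$ba -> last char: a
  4: bbd$bab -> last char: b
  5: bd$babb -> last char: b
  6: d$babbb -> last char: b


BWT = db$abbb


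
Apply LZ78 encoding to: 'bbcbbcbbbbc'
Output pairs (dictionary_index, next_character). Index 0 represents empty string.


LZ78 encoding steps:
Dictionary: {0: ''}
Step 1: w='' (idx 0), next='b' -> output (0, 'b'), add 'b' as idx 1
Step 2: w='b' (idx 1), next='c' -> output (1, 'c'), add 'bc' as idx 2
Step 3: w='b' (idx 1), next='b' -> output (1, 'b'), add 'bb' as idx 3
Step 4: w='' (idx 0), next='c' -> output (0, 'c'), add 'c' as idx 4
Step 5: w='bb' (idx 3), next='b' -> output (3, 'b'), add 'bbb' as idx 5
Step 6: w='bc' (idx 2), end of input -> output (2, '')


Encoded: [(0, 'b'), (1, 'c'), (1, 'b'), (0, 'c'), (3, 'b'), (2, '')]


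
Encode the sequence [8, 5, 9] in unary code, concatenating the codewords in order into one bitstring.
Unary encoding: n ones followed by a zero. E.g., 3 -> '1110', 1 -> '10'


Encode each number as n ones followed by a terminating 0:
  8 -> 111111110 (9 bits)
  5 -> 111110 (6 bits)
  9 -> 1111111110 (10 bits)
Total length = 9 + 6 + 10 = 25 bits.

Unary([8, 5, 9]) = 1111111101111101111111110 (25 bits)


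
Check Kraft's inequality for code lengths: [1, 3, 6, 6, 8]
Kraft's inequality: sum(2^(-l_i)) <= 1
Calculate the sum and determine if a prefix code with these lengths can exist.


Sum = 2^(-1) + 2^(-3) + 2^(-6) + 2^(-6) + 2^(-8)
    = 0.5 + 0.125 + 0.015625 + 0.015625 + 0.00390625
    = 169/256 = 0.66015625
Since 0.66015625 <= 1, Kraft's inequality IS satisfied.
A prefix code with these lengths CAN exist.

Kraft sum = 0.66015625. Satisfied.


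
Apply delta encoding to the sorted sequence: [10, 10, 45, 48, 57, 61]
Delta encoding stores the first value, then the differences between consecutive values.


First value: 10
Deltas:
  10 - 10 = 0
  45 - 10 = 35
  48 - 45 = 3
  57 - 48 = 9
  61 - 57 = 4


Delta encoded: [10, 0, 35, 3, 9, 4]


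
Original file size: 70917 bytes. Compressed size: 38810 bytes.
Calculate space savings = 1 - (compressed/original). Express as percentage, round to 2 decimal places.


ratio = compressed/original = 38810/70917 = 0.547259
savings = 1 - ratio = 1 - 0.547259 = 0.452741
as a percentage: 0.452741 * 100 = 45.27%

Space savings = 1 - 38810/70917 = 45.27%


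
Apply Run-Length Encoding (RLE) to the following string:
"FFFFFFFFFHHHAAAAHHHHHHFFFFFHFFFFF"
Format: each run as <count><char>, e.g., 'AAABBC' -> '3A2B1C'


Scanning runs left to right:
  i=0: run of 'F' x 9 -> '9F'
  i=9: run of 'H' x 3 -> '3H'
  i=12: run of 'A' x 4 -> '4A'
  i=16: run of 'H' x 6 -> '6H'
  i=22: run of 'F' x 5 -> '5F'
  i=27: run of 'H' x 1 -> '1H'
  i=28: run of 'F' x 5 -> '5F'

RLE = 9F3H4A6H5F1H5F


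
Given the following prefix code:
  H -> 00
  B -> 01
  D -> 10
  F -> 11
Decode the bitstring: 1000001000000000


Decoding step by step:
Bits 10 -> D
Bits 00 -> H
Bits 00 -> H
Bits 10 -> D
Bits 00 -> H
Bits 00 -> H
Bits 00 -> H
Bits 00 -> H


Decoded message: DHHDHHHH


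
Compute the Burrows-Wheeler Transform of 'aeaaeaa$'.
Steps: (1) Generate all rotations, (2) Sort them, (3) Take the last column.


Rotations (sorted):
  0: $aeaaeaa -> last char: a
  1: a$aeaaea -> last char: a
  2: aa$aeaae -> last char: e
  3: aaeaa$ae -> last char: e
  4: aeaa$aea -> last char: a
  5: aeaaeaa$ -> last char: $
  6: eaa$aeaa -> last char: a
  7: eaaeaa$a -> last char: a


BWT = aaeea$aa


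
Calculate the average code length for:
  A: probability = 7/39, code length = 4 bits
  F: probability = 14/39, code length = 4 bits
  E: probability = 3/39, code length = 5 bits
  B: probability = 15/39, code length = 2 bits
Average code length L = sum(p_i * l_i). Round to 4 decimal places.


Weighted contributions p_i * l_i:
  A: (7/39) * 4 = 28/39
  F: (14/39) * 4 = 56/39
  E: (3/39) * 5 = 15/39
  B: (15/39) * 2 = 30/39
Sum = (28 + 56 + 15 + 30)/39 = 129/39

L = 129/39 = 3.3077 bits/symbol


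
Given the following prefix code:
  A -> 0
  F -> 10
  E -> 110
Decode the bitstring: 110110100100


Decoding step by step:
Bits 110 -> E
Bits 110 -> E
Bits 10 -> F
Bits 0 -> A
Bits 10 -> F
Bits 0 -> A


Decoded message: EEFAFA


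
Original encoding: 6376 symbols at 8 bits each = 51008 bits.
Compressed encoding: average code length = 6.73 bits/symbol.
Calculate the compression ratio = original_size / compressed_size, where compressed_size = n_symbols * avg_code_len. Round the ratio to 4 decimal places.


original_size = n_symbols * orig_bits = 6376 * 8 = 51008 bits
compressed_size = n_symbols * avg_code_len = 6376 * 6.73 = 42910.48 bits
ratio = original_size / compressed_size = 51008 / 42910.48 = 1.1887

Compression ratio = 1.1887


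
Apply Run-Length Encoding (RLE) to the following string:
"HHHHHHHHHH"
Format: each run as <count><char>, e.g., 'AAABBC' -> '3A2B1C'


Scanning runs left to right:
  i=0: run of 'H' x 10 -> '10H'

RLE = 10H


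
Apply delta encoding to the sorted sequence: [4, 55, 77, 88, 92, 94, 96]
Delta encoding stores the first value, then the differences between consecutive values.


First value: 4
Deltas:
  55 - 4 = 51
  77 - 55 = 22
  88 - 77 = 11
  92 - 88 = 4
  94 - 92 = 2
  96 - 94 = 2


Delta encoded: [4, 51, 22, 11, 4, 2, 2]


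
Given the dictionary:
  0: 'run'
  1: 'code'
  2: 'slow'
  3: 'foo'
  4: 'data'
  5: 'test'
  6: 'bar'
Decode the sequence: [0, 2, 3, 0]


Look up each index in the dictionary:
  0 -> 'run'
  2 -> 'slow'
  3 -> 'foo'
  0 -> 'run'

Decoded: "run slow foo run"


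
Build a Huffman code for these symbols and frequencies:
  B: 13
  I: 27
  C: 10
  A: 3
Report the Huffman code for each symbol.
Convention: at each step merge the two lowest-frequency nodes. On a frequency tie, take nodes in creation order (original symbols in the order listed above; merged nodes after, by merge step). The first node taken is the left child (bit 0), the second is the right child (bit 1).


Huffman tree construction:
Step 1: Merge A(3) + C(10) = 13
Step 2: Merge B(13) + (A+C)(13) = 26
Step 3: Merge (B+(A+C))(26) + I(27) = 53
Read each symbol's code off the tree from the root (left child = 0, right child = 1).

Codes:
  B: 00 (length 2)
  I: 1 (length 1)
  C: 011 (length 3)
  A: 010 (length 3)
Average code length: 92/53 = 1.7358 bits/symbol


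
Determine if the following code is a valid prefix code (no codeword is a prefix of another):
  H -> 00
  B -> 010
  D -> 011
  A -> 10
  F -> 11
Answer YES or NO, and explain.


Checking each pair (does one codeword prefix another?):
  H='00' vs B='010': no prefix
  H='00' vs D='011': no prefix
  H='00' vs A='10': no prefix
  H='00' vs F='11': no prefix
  B='010' vs H='00': no prefix
  B='010' vs D='011': no prefix
  B='010' vs A='10': no prefix
  B='010' vs F='11': no prefix
  D='011' vs H='00': no prefix
  D='011' vs B='010': no prefix
  D='011' vs A='10': no prefix
  D='011' vs F='11': no prefix
  A='10' vs H='00': no prefix
  A='10' vs B='010': no prefix
  A='10' vs D='011': no prefix
  A='10' vs F='11': no prefix
  F='11' vs H='00': no prefix
  F='11' vs B='010': no prefix
  F='11' vs D='011': no prefix
  F='11' vs A='10': no prefix
No violation found over all pairs.

YES -- this is a valid prefix code. No codeword is a prefix of any other codeword.


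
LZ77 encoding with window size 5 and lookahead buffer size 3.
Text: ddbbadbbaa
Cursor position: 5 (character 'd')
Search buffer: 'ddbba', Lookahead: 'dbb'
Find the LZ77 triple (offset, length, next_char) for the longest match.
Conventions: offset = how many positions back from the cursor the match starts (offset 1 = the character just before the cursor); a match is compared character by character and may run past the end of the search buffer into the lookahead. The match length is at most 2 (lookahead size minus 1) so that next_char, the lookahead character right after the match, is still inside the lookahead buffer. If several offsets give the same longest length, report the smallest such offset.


Try each offset into the search buffer:
  offset=1 (pos 4, char 'a'): match length 0
  offset=2 (pos 3, char 'b'): match length 0
  offset=3 (pos 2, char 'b'): match length 0
  offset=4 (pos 1, char 'd'): match length 2
  offset=5 (pos 0, char 'd'): match length 1
Longest match has length 2 at offset 4.
next_char = character at position 5 + 2 = 7 -> 'b'

Best match: offset=4, length=2 (matching 'db' starting at position 1)
LZ77 triple: (4, 2, 'b')


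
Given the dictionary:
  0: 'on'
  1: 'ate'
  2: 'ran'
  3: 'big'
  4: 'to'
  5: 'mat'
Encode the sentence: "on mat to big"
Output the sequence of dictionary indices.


Look up each word in the dictionary:
  'on' -> 0
  'mat' -> 5
  'to' -> 4
  'big' -> 3

Encoded: [0, 5, 4, 3]


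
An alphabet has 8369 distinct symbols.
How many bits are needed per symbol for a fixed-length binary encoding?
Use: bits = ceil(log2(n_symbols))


log2(8369) = 13.0308
Bracket: 2^13 = 8192 < 8369 <= 2^14 = 16384
So ceil(log2(8369)) = 14

bits = ceil(log2(8369)) = ceil(13.0308) = 14 bits


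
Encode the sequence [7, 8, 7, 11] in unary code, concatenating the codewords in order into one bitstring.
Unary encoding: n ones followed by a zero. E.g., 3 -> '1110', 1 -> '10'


Encode each number as n ones followed by a terminating 0:
  7 -> 11111110 (8 bits)
  8 -> 111111110 (9 bits)
  7 -> 11111110 (8 bits)
  11 -> 111111111110 (12 bits)
Total length = 8 + 9 + 8 + 12 = 37 bits.

Unary([7, 8, 7, 11]) = 1111111011111111011111110111111111110 (37 bits)


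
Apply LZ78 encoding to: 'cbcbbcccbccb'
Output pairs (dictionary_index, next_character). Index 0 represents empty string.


LZ78 encoding steps:
Dictionary: {0: ''}
Step 1: w='' (idx 0), next='c' -> output (0, 'c'), add 'c' as idx 1
Step 2: w='' (idx 0), next='b' -> output (0, 'b'), add 'b' as idx 2
Step 3: w='c' (idx 1), next='b' -> output (1, 'b'), add 'cb' as idx 3
Step 4: w='b' (idx 2), next='c' -> output (2, 'c'), add 'bc' as idx 4
Step 5: w='c' (idx 1), next='c' -> output (1, 'c'), add 'cc' as idx 5
Step 6: w='bc' (idx 4), next='c' -> output (4, 'c'), add 'bcc' as idx 6
Step 7: w='b' (idx 2), end of input -> output (2, '')


Encoded: [(0, 'c'), (0, 'b'), (1, 'b'), (2, 'c'), (1, 'c'), (4, 'c'), (2, '')]


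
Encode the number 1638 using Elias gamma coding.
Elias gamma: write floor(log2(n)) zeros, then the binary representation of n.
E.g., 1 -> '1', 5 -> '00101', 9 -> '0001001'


num_bits = floor(log2(1638)) + 1 = 11
leading_zeros = num_bits - 1 = 10
binary(1638) = 11001100110

Elias gamma(1638) = '0000000000' + '11001100110' = 000000000011001100110 (21 bits)


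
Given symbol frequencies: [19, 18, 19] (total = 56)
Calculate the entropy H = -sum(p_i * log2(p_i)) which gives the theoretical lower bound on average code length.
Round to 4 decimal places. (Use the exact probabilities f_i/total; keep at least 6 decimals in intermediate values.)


Per-symbol terms -p_i * log2(p_i) with p_i = f_i/56:
  p = 19/56 = 0.339286: log2(p) = -1.559427, -p*log2(p) = 0.529091
  p = 18/56 = 0.321429: log2(p) = -1.637430, -p*log2(p) = 0.526317
  p = 19/56 = 0.339286: log2(p) = -1.559427, -p*log2(p) = 0.529091
H = 0.529091 + 0.526317 + 0.529091 = 1.584499

H = 1.5845 bits/symbol


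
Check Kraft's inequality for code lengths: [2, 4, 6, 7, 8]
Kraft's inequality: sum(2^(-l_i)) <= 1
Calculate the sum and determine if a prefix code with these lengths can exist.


Sum = 2^(-2) + 2^(-4) + 2^(-6) + 2^(-7) + 2^(-8)
    = 0.25 + 0.0625 + 0.015625 + 0.0078125 + 0.00390625
    = 87/256 = 0.33984375
Since 0.33984375 <= 1, Kraft's inequality IS satisfied.
A prefix code with these lengths CAN exist.

Kraft sum = 0.33984375. Satisfied.


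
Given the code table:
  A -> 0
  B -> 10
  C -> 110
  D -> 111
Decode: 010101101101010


Decoding:
0 -> A
10 -> B
10 -> B
110 -> C
110 -> C
10 -> B
10 -> B


Result: ABBCCBB


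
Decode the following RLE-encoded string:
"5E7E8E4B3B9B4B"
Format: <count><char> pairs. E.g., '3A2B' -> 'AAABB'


Expanding each <count><char> pair:
  5E -> 'EEEEE'
  7E -> 'EEEEEEE'
  8E -> 'EEEEEEEE'
  4B -> 'BBBB'
  3B -> 'BBB'
  9B -> 'BBBBBBBBB'
  4B -> 'BBBB'

Decoded = EEEEEEEEEEEEEEEEEEEEBBBBBBBBBBBBBBBBBBBB


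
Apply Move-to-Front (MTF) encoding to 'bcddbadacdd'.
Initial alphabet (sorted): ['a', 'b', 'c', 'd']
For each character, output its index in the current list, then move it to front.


MTF encoding:
'b': index 1 in ['a', 'b', 'c', 'd'] -> ['b', 'a', 'c', 'd']
'c': index 2 in ['b', 'a', 'c', 'd'] -> ['c', 'b', 'a', 'd']
'd': index 3 in ['c', 'b', 'a', 'd'] -> ['d', 'c', 'b', 'a']
'd': index 0 in ['d', 'c', 'b', 'a'] -> ['d', 'c', 'b', 'a']
'b': index 2 in ['d', 'c', 'b', 'a'] -> ['b', 'd', 'c', 'a']
'a': index 3 in ['b', 'd', 'c', 'a'] -> ['a', 'b', 'd', 'c']
'd': index 2 in ['a', 'b', 'd', 'c'] -> ['d', 'a', 'b', 'c']
'a': index 1 in ['d', 'a', 'b', 'c'] -> ['a', 'd', 'b', 'c']
'c': index 3 in ['a', 'd', 'b', 'c'] -> ['c', 'a', 'd', 'b']
'd': index 2 in ['c', 'a', 'd', 'b'] -> ['d', 'c', 'a', 'b']
'd': index 0 in ['d', 'c', 'a', 'b'] -> ['d', 'c', 'a', 'b']


Output: [1, 2, 3, 0, 2, 3, 2, 1, 3, 2, 0]


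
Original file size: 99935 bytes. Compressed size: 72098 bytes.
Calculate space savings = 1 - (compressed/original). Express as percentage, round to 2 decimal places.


ratio = compressed/original = 72098/99935 = 0.721449
savings = 1 - ratio = 1 - 0.721449 = 0.278551
as a percentage: 0.278551 * 100 = 27.86%

Space savings = 1 - 72098/99935 = 27.86%


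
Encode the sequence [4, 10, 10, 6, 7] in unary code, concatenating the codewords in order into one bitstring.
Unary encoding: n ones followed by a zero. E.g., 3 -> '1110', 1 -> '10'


Encode each number as n ones followed by a terminating 0:
  4 -> 11110 (5 bits)
  10 -> 11111111110 (11 bits)
  10 -> 11111111110 (11 bits)
  6 -> 1111110 (7 bits)
  7 -> 11111110 (8 bits)
Total length = 5 + 11 + 11 + 7 + 8 = 42 bits.

Unary([4, 10, 10, 6, 7]) = 111101111111111011111111110111111011111110 (42 bits)


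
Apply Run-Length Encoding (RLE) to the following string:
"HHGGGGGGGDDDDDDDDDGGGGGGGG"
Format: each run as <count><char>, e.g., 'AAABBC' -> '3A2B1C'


Scanning runs left to right:
  i=0: run of 'H' x 2 -> '2H'
  i=2: run of 'G' x 7 -> '7G'
  i=9: run of 'D' x 9 -> '9D'
  i=18: run of 'G' x 8 -> '8G'

RLE = 2H7G9D8G


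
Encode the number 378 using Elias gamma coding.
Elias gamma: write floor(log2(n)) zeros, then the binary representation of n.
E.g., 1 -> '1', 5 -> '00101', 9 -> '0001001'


num_bits = floor(log2(378)) + 1 = 9
leading_zeros = num_bits - 1 = 8
binary(378) = 101111010

Elias gamma(378) = '00000000' + '101111010' = 00000000101111010 (17 bits)


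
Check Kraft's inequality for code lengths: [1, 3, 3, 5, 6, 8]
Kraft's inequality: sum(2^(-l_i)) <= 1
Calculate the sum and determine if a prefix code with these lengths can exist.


Sum = 2^(-1) + 2^(-3) + 2^(-3) + 2^(-5) + 2^(-6) + 2^(-8)
    = 0.5 + 0.125 + 0.125 + 0.03125 + 0.015625 + 0.00390625
    = 205/256 = 0.80078125
Since 0.80078125 <= 1, Kraft's inequality IS satisfied.
A prefix code with these lengths CAN exist.

Kraft sum = 0.80078125. Satisfied.


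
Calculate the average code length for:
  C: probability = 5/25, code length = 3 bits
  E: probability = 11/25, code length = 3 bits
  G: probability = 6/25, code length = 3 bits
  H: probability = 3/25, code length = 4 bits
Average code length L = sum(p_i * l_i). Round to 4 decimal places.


Weighted contributions p_i * l_i:
  C: (5/25) * 3 = 15/25
  E: (11/25) * 3 = 33/25
  G: (6/25) * 3 = 18/25
  H: (3/25) * 4 = 12/25
Sum = (15 + 33 + 18 + 12)/25 = 78/25

L = 78/25 = 3.1200 bits/symbol


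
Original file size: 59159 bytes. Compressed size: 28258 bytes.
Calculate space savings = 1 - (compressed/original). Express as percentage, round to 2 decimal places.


ratio = compressed/original = 28258/59159 = 0.477662
savings = 1 - ratio = 1 - 0.477662 = 0.522338
as a percentage: 0.522338 * 100 = 52.23%

Space savings = 1 - 28258/59159 = 52.23%


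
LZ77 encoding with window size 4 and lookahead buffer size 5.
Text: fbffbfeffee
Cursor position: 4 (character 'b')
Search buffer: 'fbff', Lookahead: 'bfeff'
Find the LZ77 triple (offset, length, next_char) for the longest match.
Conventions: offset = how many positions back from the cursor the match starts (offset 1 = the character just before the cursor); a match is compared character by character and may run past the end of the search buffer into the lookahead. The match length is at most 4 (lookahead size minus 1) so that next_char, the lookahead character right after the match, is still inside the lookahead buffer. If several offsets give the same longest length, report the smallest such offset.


Try each offset into the search buffer:
  offset=1 (pos 3, char 'f'): match length 0
  offset=2 (pos 2, char 'f'): match length 0
  offset=3 (pos 1, char 'b'): match length 2
  offset=4 (pos 0, char 'f'): match length 0
Longest match has length 2 at offset 3.
next_char = character at position 4 + 2 = 6 -> 'e'

Best match: offset=3, length=2 (matching 'bf' starting at position 1)
LZ77 triple: (3, 2, 'e')


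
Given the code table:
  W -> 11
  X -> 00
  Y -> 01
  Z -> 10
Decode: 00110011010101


Decoding:
00 -> X
11 -> W
00 -> X
11 -> W
01 -> Y
01 -> Y
01 -> Y


Result: XWXWYYY


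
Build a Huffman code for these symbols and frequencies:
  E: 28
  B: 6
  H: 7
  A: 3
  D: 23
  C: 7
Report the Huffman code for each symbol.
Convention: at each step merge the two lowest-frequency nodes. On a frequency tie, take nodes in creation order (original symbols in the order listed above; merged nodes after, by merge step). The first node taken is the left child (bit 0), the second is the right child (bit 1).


Huffman tree construction:
Step 1: Merge A(3) + B(6) = 9
Step 2: Merge H(7) + C(7) = 14
Step 3: Merge (A+B)(9) + (H+C)(14) = 23
Step 4: Merge D(23) + ((A+B)+(H+C))(23) = 46
Step 5: Merge E(28) + (D+((A+B)+(H+C)))(46) = 74
Read each symbol's code off the tree from the root (left child = 0, right child = 1).

Codes:
  E: 0 (length 1)
  B: 1101 (length 4)
  H: 1110 (length 4)
  A: 1100 (length 4)
  D: 10 (length 2)
  C: 1111 (length 4)
Average code length: 166/74 = 2.2432 bits/symbol


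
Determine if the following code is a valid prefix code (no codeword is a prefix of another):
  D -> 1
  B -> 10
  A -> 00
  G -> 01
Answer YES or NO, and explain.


Checking each pair (does one codeword prefix another?):
  D='1' vs B='10': prefix -- VIOLATION

NO -- this is NOT a valid prefix code. D (1) is a prefix of B (10).


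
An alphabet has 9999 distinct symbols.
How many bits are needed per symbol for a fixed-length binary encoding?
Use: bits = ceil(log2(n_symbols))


log2(9999) = 13.2876
Bracket: 2^13 = 8192 < 9999 <= 2^14 = 16384
So ceil(log2(9999)) = 14

bits = ceil(log2(9999)) = ceil(13.2876) = 14 bits


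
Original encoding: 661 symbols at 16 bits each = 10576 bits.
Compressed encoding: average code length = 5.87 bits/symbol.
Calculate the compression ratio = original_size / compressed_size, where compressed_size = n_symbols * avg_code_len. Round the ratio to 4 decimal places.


original_size = n_symbols * orig_bits = 661 * 16 = 10576 bits
compressed_size = n_symbols * avg_code_len = 661 * 5.87 = 3880.07 bits
ratio = original_size / compressed_size = 10576 / 3880.07 = 2.7257

Compression ratio = 2.7257


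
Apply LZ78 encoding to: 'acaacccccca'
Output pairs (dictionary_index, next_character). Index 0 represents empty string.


LZ78 encoding steps:
Dictionary: {0: ''}
Step 1: w='' (idx 0), next='a' -> output (0, 'a'), add 'a' as idx 1
Step 2: w='' (idx 0), next='c' -> output (0, 'c'), add 'c' as idx 2
Step 3: w='a' (idx 1), next='a' -> output (1, 'a'), add 'aa' as idx 3
Step 4: w='c' (idx 2), next='c' -> output (2, 'c'), add 'cc' as idx 4
Step 5: w='cc' (idx 4), next='c' -> output (4, 'c'), add 'ccc' as idx 5
Step 6: w='c' (idx 2), next='a' -> output (2, 'a'), add 'ca' as idx 6


Encoded: [(0, 'a'), (0, 'c'), (1, 'a'), (2, 'c'), (4, 'c'), (2, 'a')]


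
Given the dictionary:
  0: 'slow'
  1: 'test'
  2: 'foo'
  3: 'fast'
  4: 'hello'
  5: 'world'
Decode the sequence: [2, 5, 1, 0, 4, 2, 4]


Look up each index in the dictionary:
  2 -> 'foo'
  5 -> 'world'
  1 -> 'test'
  0 -> 'slow'
  4 -> 'hello'
  2 -> 'foo'
  4 -> 'hello'

Decoded: "foo world test slow hello foo hello"


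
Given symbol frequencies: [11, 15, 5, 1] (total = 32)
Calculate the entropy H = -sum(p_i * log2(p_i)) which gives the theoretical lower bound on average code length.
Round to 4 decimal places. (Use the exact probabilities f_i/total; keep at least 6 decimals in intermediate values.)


Per-symbol terms -p_i * log2(p_i) with p_i = f_i/32:
  p = 11/32 = 0.343750: log2(p) = -1.540568, -p*log2(p) = 0.529570
  p = 15/32 = 0.468750: log2(p) = -1.093109, -p*log2(p) = 0.512395
  p = 5/32 = 0.156250: log2(p) = -2.678072, -p*log2(p) = 0.418449
  p = 1/32 = 0.031250: log2(p) = -5.000000, -p*log2(p) = 0.156250
H = 0.529570 + 0.512395 + 0.418449 + 0.156250 = 1.616664

H = 1.6167 bits/symbol


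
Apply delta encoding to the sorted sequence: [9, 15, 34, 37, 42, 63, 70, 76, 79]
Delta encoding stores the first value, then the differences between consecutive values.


First value: 9
Deltas:
  15 - 9 = 6
  34 - 15 = 19
  37 - 34 = 3
  42 - 37 = 5
  63 - 42 = 21
  70 - 63 = 7
  76 - 70 = 6
  79 - 76 = 3


Delta encoded: [9, 6, 19, 3, 5, 21, 7, 6, 3]


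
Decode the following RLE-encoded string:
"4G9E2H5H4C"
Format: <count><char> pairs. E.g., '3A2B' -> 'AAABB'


Expanding each <count><char> pair:
  4G -> 'GGGG'
  9E -> 'EEEEEEEEE'
  2H -> 'HH'
  5H -> 'HHHHH'
  4C -> 'CCCC'

Decoded = GGGGEEEEEEEEEHHHHHHHCCCC


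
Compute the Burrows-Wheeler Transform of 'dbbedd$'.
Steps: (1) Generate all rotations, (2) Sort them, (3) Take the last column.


Rotations (sorted):
  0: $dbbedd -> last char: d
  1: bbedd$d -> last char: d
  2: bedd$db -> last char: b
  3: d$dbbed -> last char: d
  4: dbbedd$ -> last char: $
  5: dd$dbbe -> last char: e
  6: edd$dbb -> last char: b


BWT = ddbd$eb


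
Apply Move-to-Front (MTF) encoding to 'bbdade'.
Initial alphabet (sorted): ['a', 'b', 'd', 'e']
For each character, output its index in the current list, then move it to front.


MTF encoding:
'b': index 1 in ['a', 'b', 'd', 'e'] -> ['b', 'a', 'd', 'e']
'b': index 0 in ['b', 'a', 'd', 'e'] -> ['b', 'a', 'd', 'e']
'd': index 2 in ['b', 'a', 'd', 'e'] -> ['d', 'b', 'a', 'e']
'a': index 2 in ['d', 'b', 'a', 'e'] -> ['a', 'd', 'b', 'e']
'd': index 1 in ['a', 'd', 'b', 'e'] -> ['d', 'a', 'b', 'e']
'e': index 3 in ['d', 'a', 'b', 'e'] -> ['e', 'd', 'a', 'b']


Output: [1, 0, 2, 2, 1, 3]


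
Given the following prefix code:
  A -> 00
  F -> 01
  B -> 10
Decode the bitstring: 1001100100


Decoding step by step:
Bits 10 -> B
Bits 01 -> F
Bits 10 -> B
Bits 01 -> F
Bits 00 -> A


Decoded message: BFBFA


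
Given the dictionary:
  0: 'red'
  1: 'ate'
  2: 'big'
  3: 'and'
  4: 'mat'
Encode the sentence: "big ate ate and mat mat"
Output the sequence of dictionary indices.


Look up each word in the dictionary:
  'big' -> 2
  'ate' -> 1
  'ate' -> 1
  'and' -> 3
  'mat' -> 4
  'mat' -> 4

Encoded: [2, 1, 1, 3, 4, 4]


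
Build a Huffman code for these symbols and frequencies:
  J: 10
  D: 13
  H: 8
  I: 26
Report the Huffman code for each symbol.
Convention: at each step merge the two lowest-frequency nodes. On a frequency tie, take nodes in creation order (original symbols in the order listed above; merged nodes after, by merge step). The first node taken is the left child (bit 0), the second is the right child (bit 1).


Huffman tree construction:
Step 1: Merge H(8) + J(10) = 18
Step 2: Merge D(13) + (H+J)(18) = 31
Step 3: Merge I(26) + (D+(H+J))(31) = 57
Read each symbol's code off the tree from the root (left child = 0, right child = 1).

Codes:
  J: 111 (length 3)
  D: 10 (length 2)
  H: 110 (length 3)
  I: 0 (length 1)
Average code length: 106/57 = 1.8596 bits/symbol


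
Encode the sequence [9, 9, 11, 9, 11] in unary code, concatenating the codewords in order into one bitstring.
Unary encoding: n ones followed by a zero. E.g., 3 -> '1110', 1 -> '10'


Encode each number as n ones followed by a terminating 0:
  9 -> 1111111110 (10 bits)
  9 -> 1111111110 (10 bits)
  11 -> 111111111110 (12 bits)
  9 -> 1111111110 (10 bits)
  11 -> 111111111110 (12 bits)
Total length = 10 + 10 + 12 + 10 + 12 = 54 bits.

Unary([9, 9, 11, 9, 11]) = 111111111011111111101111111111101111111110111111111110 (54 bits)


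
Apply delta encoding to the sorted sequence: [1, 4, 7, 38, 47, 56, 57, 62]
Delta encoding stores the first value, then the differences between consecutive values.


First value: 1
Deltas:
  4 - 1 = 3
  7 - 4 = 3
  38 - 7 = 31
  47 - 38 = 9
  56 - 47 = 9
  57 - 56 = 1
  62 - 57 = 5


Delta encoded: [1, 3, 3, 31, 9, 9, 1, 5]


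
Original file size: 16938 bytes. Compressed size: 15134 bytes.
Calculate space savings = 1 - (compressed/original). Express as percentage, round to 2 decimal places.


ratio = compressed/original = 15134/16938 = 0.893494
savings = 1 - ratio = 1 - 0.893494 = 0.106506
as a percentage: 0.106506 * 100 = 10.65%

Space savings = 1 - 15134/16938 = 10.65%


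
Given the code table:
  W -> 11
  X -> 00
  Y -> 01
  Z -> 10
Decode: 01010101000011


Decoding:
01 -> Y
01 -> Y
01 -> Y
01 -> Y
00 -> X
00 -> X
11 -> W


Result: YYYYXXW


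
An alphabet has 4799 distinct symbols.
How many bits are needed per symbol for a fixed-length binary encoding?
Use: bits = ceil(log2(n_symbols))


log2(4799) = 12.2285
Bracket: 2^12 = 4096 < 4799 <= 2^13 = 8192
So ceil(log2(4799)) = 13

bits = ceil(log2(4799)) = ceil(12.2285) = 13 bits


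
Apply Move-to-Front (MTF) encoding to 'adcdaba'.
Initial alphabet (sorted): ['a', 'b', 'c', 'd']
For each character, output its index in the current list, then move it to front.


MTF encoding:
'a': index 0 in ['a', 'b', 'c', 'd'] -> ['a', 'b', 'c', 'd']
'd': index 3 in ['a', 'b', 'c', 'd'] -> ['d', 'a', 'b', 'c']
'c': index 3 in ['d', 'a', 'b', 'c'] -> ['c', 'd', 'a', 'b']
'd': index 1 in ['c', 'd', 'a', 'b'] -> ['d', 'c', 'a', 'b']
'a': index 2 in ['d', 'c', 'a', 'b'] -> ['a', 'd', 'c', 'b']
'b': index 3 in ['a', 'd', 'c', 'b'] -> ['b', 'a', 'd', 'c']
'a': index 1 in ['b', 'a', 'd', 'c'] -> ['a', 'b', 'd', 'c']


Output: [0, 3, 3, 1, 2, 3, 1]


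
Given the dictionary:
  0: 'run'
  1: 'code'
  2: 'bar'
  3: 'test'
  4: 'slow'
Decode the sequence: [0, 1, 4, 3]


Look up each index in the dictionary:
  0 -> 'run'
  1 -> 'code'
  4 -> 'slow'
  3 -> 'test'

Decoded: "run code slow test"
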